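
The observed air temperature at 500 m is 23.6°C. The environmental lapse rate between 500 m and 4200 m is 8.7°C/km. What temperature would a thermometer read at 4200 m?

Environmental to 4200 m: -8.7 × 3.7 km = -32.19°C, so T = -8.59°C.

-8.59°C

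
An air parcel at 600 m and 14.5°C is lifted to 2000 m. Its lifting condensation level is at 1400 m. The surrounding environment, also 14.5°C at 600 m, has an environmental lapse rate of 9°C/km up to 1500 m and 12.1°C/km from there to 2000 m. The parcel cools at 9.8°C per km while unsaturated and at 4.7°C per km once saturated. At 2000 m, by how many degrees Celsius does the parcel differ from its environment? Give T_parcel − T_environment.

Parcel:
  600 → 1400 m (dry, 9.8°C/km): ΔT = -9.8 × 0.8 = -7.84°C → T = 6.66°C
  1400 → 2000 m (saturated, 4.7°C/km): ΔT = -4.7 × 0.6 = -2.82°C → T = 3.84°C
Environment:
  600 → 1500 m (environment, lower layer, 9°C/km): ΔT = -9 × 0.9 = -8.1°C → T = 6.4°C
  1500 → 2000 m (environment, upper layer, 12.1°C/km): ΔT = -12.1 × 0.5 = -6.05°C → T = 0.35°C
T_parcel − T_env = 3.84 − 0.35 = +3.49°C

+3.49°C (parcel warmer than environment)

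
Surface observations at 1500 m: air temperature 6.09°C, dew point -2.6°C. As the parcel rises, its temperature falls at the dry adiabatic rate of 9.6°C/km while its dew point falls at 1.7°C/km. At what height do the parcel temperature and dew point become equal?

T and T_d converge at 9.6 − 1.7 = 7.9°C per km
Height above start = (6.09 − (-2.6)) / 7.9 = 1.1 km
LCL altitude = 1500 m + 1100 m = 2600 m

2600 m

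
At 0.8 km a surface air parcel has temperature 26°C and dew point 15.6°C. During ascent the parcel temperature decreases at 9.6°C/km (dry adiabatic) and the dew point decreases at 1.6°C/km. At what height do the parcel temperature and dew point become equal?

T and T_d converge at 9.6 − 1.6 = 8°C per km
Height above start = (26 − 15.6) / 8 = 1.3 km
LCL altitude = 800 m + 1300 m = 2100 m

2.1 km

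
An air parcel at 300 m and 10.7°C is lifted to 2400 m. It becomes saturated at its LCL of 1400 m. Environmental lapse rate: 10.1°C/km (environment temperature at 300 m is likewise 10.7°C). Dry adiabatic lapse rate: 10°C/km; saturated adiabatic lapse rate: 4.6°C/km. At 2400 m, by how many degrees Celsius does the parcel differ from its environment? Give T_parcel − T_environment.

+5.61°C (parcel warmer than environment)

Parcel:
  300–1400 m, dry: Δz = 1.1 km ⇒ ΔT = -11°C; T = -0.3°C
  1400–2400 m, saturated: Δz = 1 km ⇒ ΔT = -4.6°C; T = -4.9°C
Environment:
  300–2400 m, environment: Δz = 2.1 km ⇒ ΔT = -21.21°C; T = -10.51°C
T_parcel − T_env = -4.9 − (-10.51) = +5.61°C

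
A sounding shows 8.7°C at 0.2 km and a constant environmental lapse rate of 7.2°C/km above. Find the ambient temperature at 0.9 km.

From 200 m to 900 m (environmental): cools by 7.2 × 0.7 = 5.04°C, giving 3.66°C.

3.66°C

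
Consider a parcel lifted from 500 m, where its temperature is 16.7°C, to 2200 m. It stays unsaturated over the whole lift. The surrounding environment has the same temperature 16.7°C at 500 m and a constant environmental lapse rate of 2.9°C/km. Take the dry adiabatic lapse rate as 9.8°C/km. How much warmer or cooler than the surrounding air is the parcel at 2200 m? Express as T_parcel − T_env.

-11.73°C (parcel cooler than environment)

Parcel:
  Dry to 2200 m: -9.8 × 1.7 km = -16.66°C, so T = 0.04°C.
Environment:
  Environment to 2200 m: -2.9 × 1.7 km = -4.93°C, so T = 11.77°C.
T_parcel − T_env = 0.04 − 11.77 = -11.73°C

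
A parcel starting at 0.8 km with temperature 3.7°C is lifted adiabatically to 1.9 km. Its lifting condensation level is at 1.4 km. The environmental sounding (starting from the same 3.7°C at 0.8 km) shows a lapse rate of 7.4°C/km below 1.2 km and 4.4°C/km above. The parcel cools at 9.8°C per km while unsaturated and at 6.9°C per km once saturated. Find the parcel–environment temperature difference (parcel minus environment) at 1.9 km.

-3.29°C (parcel cooler than environment)

Parcel:
  800–1400 m, dry: Δz = 0.6 km ⇒ ΔT = -5.88°C; T = -2.18°C
  1400–1900 m, saturated: Δz = 0.5 km ⇒ ΔT = -3.45°C; T = -5.63°C
Environment:
  800–1200 m, environment, lower layer: Δz = 0.4 km ⇒ ΔT = -2.96°C; T = 0.74°C
  1200–1900 m, environment, upper layer: Δz = 0.7 km ⇒ ΔT = -3.08°C; T = -2.34°C
T_parcel − T_env = -5.63 − (-2.34) = -3.29°C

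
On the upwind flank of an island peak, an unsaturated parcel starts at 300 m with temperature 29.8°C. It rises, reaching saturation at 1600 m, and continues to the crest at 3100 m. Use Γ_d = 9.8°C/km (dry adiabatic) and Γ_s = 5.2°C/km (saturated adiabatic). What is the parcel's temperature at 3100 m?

300 → 1600 m (dry, 9.8°C/km): ΔT = -9.8 × 1.3 = -12.74°C → T = 17.06°C
1600 → 3100 m (saturated, 5.2°C/km): ΔT = -5.2 × 1.5 = -7.8°C → T = 9.26°C

9.26°C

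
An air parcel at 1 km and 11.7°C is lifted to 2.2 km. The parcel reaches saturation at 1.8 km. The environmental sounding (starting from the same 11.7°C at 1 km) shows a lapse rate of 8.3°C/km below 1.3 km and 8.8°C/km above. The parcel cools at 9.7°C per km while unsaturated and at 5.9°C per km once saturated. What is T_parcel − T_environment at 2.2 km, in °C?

Parcel:
  From 1000 m to 1800 m (dry): cools by 9.7 × 0.8 = 7.76°C, giving 3.94°C.
  From 1800 m to 2200 m (saturated): cools by 5.9 × 0.4 = 2.36°C, giving 1.58°C.
Environment:
  From 1000 m to 1300 m (environment, lower layer): cools by 8.3 × 0.3 = 2.49°C, giving 9.21°C.
  From 1300 m to 2200 m (environment, upper layer): cools by 8.8 × 0.9 = 7.92°C, giving 1.29°C.
T_parcel − T_env = 1.58 − 1.29 = +0.29°C

+0.29°C (parcel warmer than environment)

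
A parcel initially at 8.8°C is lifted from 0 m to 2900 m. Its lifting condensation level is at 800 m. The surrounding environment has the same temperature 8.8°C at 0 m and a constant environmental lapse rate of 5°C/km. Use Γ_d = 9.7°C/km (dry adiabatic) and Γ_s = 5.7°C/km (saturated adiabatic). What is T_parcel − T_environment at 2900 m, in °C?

Parcel:
  Dry to 800 m: -9.7 × 0.8 km = -7.76°C, so T = 1.04°C.
  Saturated to 2900 m: -5.7 × 2.1 km = -11.97°C, so T = -10.93°C.
Environment:
  Environment to 2900 m: -5 × 2.9 km = -14.5°C, so T = -5.7°C.
T_parcel − T_env = -10.93 − (-5.7) = -5.23°C

-5.23°C (parcel cooler than environment)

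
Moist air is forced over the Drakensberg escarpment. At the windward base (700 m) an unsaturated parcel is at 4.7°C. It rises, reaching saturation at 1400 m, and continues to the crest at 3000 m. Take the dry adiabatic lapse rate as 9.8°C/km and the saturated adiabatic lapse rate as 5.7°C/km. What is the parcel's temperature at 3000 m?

From 700 m to 1400 m (dry): cools by 9.8 × 0.7 = 6.86°C, giving -2.16°C.
From 1400 m to 3000 m (saturated): cools by 5.7 × 1.6 = 9.12°C, giving -11.28°C.

-11.28°C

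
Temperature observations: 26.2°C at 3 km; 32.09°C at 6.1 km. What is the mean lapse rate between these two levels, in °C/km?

-1.9°C/km

Γ = −ΔT/Δz = (26.2 − 32.09) / (6100 − 3000) m
  = -5.89°C / 3.1 km = -1.9°C/km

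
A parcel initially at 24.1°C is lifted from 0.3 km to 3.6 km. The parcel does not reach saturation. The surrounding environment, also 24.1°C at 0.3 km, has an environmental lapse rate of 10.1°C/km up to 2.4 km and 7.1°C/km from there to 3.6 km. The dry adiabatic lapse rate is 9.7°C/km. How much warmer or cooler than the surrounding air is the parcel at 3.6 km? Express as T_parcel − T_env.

-2.28°C (parcel cooler than environment)

Parcel:
  From 300 m to 3600 m (dry): cools by 9.7 × 3.3 = 32.01°C, giving -7.91°C.
Environment:
  From 300 m to 2400 m (environment, lower layer): cools by 10.1 × 2.1 = 21.21°C, giving 2.89°C.
  From 2400 m to 3600 m (environment, upper layer): cools by 7.1 × 1.2 = 8.52°C, giving -5.63°C.
T_parcel − T_env = -7.91 − (-5.63) = -2.28°C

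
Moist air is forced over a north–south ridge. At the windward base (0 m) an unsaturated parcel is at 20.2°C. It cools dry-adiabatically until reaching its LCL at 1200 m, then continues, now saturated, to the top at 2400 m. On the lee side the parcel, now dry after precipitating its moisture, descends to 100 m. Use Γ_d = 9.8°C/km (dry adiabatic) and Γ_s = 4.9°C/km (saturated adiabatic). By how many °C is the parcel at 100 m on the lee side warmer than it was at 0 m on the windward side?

Dry to 1200 m: -9.8 × 1.2 km = -11.76°C, so T = 8.44°C.
Saturated to 2400 m: -4.9 × 1.2 km = -5.88°C, so T = 2.56°C.
Dry descent to 100 m: +9.8 × 2.3 km = +22.54°C, so T = 25.1°C.
Net change vs windward start: 25.1 − 20.2 = +4.9°C

+4.9°C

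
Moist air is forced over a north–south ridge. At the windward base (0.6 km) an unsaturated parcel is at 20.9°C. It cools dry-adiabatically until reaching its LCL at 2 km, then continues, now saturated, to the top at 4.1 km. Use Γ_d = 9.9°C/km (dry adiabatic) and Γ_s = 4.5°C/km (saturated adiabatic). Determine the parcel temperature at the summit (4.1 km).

-2.41°C

From 600 m to 2000 m (dry): cools by 9.9 × 1.4 = 13.86°C, giving 7.04°C.
From 2000 m to 4100 m (saturated): cools by 4.5 × 2.1 = 9.45°C, giving -2.41°C.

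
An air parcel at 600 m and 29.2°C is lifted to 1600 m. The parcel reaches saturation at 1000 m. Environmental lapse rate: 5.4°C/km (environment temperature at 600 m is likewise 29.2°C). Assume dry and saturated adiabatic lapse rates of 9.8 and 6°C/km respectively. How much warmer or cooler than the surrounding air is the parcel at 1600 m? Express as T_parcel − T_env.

-2.12°C (parcel cooler than environment)

Parcel:
  600–1000 m, dry: Δz = 0.4 km ⇒ ΔT = -3.92°C; T = 25.28°C
  1000–1600 m, saturated: Δz = 0.6 km ⇒ ΔT = -3.6°C; T = 21.68°C
Environment:
  600–1600 m, environment: Δz = 1 km ⇒ ΔT = -5.4°C; T = 23.8°C
T_parcel − T_env = 21.68 − 23.8 = -2.12°C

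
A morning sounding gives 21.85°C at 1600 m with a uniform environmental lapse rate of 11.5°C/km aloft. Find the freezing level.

Height above start = (21.85 − 0) / 11.5 = 1.9 km
Altitude = 1600 m + 1900 m = 3500 m

3500 m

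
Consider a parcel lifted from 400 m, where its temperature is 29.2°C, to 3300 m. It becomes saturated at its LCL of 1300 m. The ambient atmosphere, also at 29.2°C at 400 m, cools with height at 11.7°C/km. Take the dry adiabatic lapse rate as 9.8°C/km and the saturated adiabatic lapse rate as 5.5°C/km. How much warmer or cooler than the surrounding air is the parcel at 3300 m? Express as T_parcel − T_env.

Parcel:
  Dry to 1300 m: -9.8 × 0.9 km = -8.82°C, so T = 20.38°C.
  Saturated to 3300 m: -5.5 × 2 km = -11°C, so T = 9.38°C.
Environment:
  Environment to 3300 m: -11.7 × 2.9 km = -33.93°C, so T = -4.73°C.
T_parcel − T_env = 9.38 − (-4.73) = +14.11°C

+14.11°C (parcel warmer than environment)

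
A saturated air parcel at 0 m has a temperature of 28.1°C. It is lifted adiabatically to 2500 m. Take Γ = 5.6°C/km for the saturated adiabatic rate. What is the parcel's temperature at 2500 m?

14.1°C

From 0 m to 2500 m (saturated adiabatic): cools by 5.6 × 2.5 = 14°C, giving 14.1°C.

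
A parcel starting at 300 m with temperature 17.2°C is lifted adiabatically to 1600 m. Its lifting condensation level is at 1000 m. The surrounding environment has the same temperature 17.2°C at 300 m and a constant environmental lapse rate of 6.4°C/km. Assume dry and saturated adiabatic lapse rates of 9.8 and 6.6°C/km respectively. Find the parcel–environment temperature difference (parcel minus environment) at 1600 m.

-2.5°C (parcel cooler than environment)

Parcel:
  Dry to 1000 m: -9.8 × 0.7 km = -6.86°C, so T = 10.34°C.
  Saturated to 1600 m: -6.6 × 0.6 km = -3.96°C, so T = 6.38°C.
Environment:
  Environment to 1600 m: -6.4 × 1.3 km = -8.32°C, so T = 8.88°C.
T_parcel − T_env = 6.38 − 8.88 = -2.5°C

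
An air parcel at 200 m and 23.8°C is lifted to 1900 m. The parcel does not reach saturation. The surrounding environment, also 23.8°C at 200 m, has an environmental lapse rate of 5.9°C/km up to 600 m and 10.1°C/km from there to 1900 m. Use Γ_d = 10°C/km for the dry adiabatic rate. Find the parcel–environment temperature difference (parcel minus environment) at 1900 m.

-1.51°C (parcel cooler than environment)

Parcel:
  200 → 1900 m (dry, 10°C/km): ΔT = -10 × 1.7 = -17°C → T = 6.8°C
Environment:
  200 → 600 m (environment, lower layer, 5.9°C/km): ΔT = -5.9 × 0.4 = -2.36°C → T = 21.44°C
  600 → 1900 m (environment, upper layer, 10.1°C/km): ΔT = -10.1 × 1.3 = -13.13°C → T = 8.31°C
T_parcel − T_env = 6.8 − 8.31 = -1.51°C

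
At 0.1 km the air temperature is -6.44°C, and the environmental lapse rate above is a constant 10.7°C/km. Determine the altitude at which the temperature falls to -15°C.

0.9 km

Height above start = (-6.44 − (-15)) / 10.7 = 0.8 km
Altitude = 100 m + 800 m = 900 m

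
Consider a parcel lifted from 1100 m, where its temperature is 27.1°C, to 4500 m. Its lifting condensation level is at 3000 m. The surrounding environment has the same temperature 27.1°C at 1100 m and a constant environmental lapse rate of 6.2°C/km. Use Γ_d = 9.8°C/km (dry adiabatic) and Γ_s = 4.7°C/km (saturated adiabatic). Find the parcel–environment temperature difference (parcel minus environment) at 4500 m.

Parcel:
  1100 → 3000 m (dry, 9.8°C/km): ΔT = -9.8 × 1.9 = -18.62°C → T = 8.48°C
  3000 → 4500 m (saturated, 4.7°C/km): ΔT = -4.7 × 1.5 = -7.05°C → T = 1.43°C
Environment:
  1100 → 4500 m (environment, 6.2°C/km): ΔT = -6.2 × 3.4 = -21.08°C → T = 6.02°C
T_parcel − T_env = 1.43 − 6.02 = -4.59°C

-4.59°C (parcel cooler than environment)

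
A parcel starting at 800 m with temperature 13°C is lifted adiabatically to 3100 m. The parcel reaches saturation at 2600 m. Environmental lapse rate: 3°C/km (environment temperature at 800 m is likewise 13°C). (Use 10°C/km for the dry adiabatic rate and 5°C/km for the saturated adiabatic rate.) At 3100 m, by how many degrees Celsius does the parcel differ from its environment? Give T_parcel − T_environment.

-13.6°C (parcel cooler than environment)

Parcel:
  From 800 m to 2600 m (dry): cools by 10 × 1.8 = 18°C, giving -5°C.
  From 2600 m to 3100 m (saturated): cools by 5 × 0.5 = 2.5°C, giving -7.5°C.
Environment:
  From 800 m to 3100 m (environment): cools by 3 × 2.3 = 6.9°C, giving 6.1°C.
T_parcel − T_env = -7.5 − 6.1 = -13.6°C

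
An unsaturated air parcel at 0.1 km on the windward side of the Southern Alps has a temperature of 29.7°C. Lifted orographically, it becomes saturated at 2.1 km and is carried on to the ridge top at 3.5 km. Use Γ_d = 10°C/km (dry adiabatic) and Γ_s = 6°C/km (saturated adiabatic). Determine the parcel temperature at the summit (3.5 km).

Dry to 2100 m: -10 × 2 km = -20°C, so T = 9.7°C.
Saturated to 3500 m: -6 × 1.4 km = -8.4°C, so T = 1.3°C.

1.3°C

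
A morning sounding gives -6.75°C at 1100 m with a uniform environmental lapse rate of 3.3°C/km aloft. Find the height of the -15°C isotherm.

Height above start = (-6.75 − (-15)) / 3.3 = 2.5 km
Altitude = 1100 m + 2500 m = 3600 m

3600 m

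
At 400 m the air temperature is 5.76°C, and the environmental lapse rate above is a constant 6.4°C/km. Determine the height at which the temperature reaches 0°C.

Height above start = (5.76 − 0) / 6.4 = 0.9 km
Altitude = 400 m + 900 m = 1300 m

1300 m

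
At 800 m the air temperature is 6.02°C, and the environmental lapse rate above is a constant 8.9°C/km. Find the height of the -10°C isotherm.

2600 m

Height above start = (6.02 − (-10)) / 8.9 = 1.8 km
Altitude = 800 m + 1800 m = 2600 m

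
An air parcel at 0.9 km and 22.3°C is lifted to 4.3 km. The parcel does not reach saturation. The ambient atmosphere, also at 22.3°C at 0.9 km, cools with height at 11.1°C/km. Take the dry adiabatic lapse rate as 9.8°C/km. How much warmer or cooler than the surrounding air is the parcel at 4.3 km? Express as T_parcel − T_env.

Parcel:
  Dry to 4300 m: -9.8 × 3.4 km = -33.32°C, so T = -11.02°C.
Environment:
  Environment to 4300 m: -11.1 × 3.4 km = -37.74°C, so T = -15.44°C.
T_parcel − T_env = -11.02 − (-15.44) = +4.42°C

+4.42°C (parcel warmer than environment)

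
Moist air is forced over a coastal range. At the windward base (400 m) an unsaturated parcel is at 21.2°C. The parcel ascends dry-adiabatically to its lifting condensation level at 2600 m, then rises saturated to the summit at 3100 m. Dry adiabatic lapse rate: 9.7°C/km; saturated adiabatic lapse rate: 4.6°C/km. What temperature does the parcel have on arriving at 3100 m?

400–2600 m, dry: Δz = 2.2 km ⇒ ΔT = -21.34°C; T = -0.14°C
2600–3100 m, saturated: Δz = 0.5 km ⇒ ΔT = -2.3°C; T = -2.44°C

-2.44°C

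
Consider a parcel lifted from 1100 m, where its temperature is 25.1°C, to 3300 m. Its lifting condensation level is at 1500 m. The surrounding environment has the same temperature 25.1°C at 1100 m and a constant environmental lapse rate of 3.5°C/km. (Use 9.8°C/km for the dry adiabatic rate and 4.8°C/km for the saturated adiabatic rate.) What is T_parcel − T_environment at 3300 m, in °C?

Parcel:
  1100–1500 m, dry: Δz = 0.4 km ⇒ ΔT = -3.92°C; T = 21.18°C
  1500–3300 m, saturated: Δz = 1.8 km ⇒ ΔT = -8.64°C; T = 12.54°C
Environment:
  1100–3300 m, environment: Δz = 2.2 km ⇒ ΔT = -7.7°C; T = 17.4°C
T_parcel − T_env = 12.54 − 17.4 = -4.86°C

-4.86°C (parcel cooler than environment)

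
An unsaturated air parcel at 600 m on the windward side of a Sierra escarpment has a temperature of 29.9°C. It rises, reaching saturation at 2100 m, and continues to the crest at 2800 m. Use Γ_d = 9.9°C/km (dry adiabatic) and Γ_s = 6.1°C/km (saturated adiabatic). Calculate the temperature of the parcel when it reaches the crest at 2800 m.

10.78°C

600 → 2100 m (dry, 9.9°C/km): ΔT = -9.9 × 1.5 = -14.85°C → T = 15.05°C
2100 → 2800 m (saturated, 6.1°C/km): ΔT = -6.1 × 0.7 = -4.27°C → T = 10.78°C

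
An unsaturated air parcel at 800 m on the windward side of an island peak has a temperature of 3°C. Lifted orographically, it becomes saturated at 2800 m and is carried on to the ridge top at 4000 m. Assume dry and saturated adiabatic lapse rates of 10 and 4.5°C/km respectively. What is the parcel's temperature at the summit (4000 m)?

-22.4°C

From 800 m to 2800 m (dry): cools by 10 × 2 = 20°C, giving -17°C.
From 2800 m to 4000 m (saturated): cools by 4.5 × 1.2 = 5.4°C, giving -22.4°C.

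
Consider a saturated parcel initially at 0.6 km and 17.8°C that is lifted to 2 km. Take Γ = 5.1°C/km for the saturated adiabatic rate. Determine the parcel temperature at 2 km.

10.66°C

600 → 2000 m (saturated adiabatic, 5.1°C/km): ΔT = -5.1 × 1.4 = -7.14°C → T = 10.66°C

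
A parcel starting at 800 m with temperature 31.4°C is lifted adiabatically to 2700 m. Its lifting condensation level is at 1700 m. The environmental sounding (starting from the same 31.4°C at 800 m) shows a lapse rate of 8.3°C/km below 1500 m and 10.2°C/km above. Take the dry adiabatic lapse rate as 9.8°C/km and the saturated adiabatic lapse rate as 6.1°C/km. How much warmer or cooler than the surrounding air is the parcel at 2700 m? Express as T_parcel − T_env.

Parcel:
  800–1700 m, dry: Δz = 0.9 km ⇒ ΔT = -8.82°C; T = 22.58°C
  1700–2700 m, saturated: Δz = 1 km ⇒ ΔT = -6.1°C; T = 16.48°C
Environment:
  800–1500 m, environment, lower layer: Δz = 0.7 km ⇒ ΔT = -5.81°C; T = 25.59°C
  1500–2700 m, environment, upper layer: Δz = 1.2 km ⇒ ΔT = -12.24°C; T = 13.35°C
T_parcel − T_env = 16.48 − 13.35 = +3.13°C

+3.13°C (parcel warmer than environment)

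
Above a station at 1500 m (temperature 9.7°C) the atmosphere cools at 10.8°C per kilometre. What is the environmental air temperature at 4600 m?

-23.78°C

1500–4600 m, environmental: Δz = 3.1 km ⇒ ΔT = -33.48°C; T = -23.78°C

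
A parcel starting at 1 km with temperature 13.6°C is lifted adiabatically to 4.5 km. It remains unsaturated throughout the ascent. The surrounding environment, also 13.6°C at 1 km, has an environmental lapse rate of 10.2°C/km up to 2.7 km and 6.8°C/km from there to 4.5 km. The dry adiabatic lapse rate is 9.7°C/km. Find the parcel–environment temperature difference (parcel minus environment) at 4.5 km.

-4.37°C (parcel cooler than environment)

Parcel:
  1000 → 4500 m (dry, 9.7°C/km): ΔT = -9.7 × 3.5 = -33.95°C → T = -20.35°C
Environment:
  1000 → 2700 m (environment, lower layer, 10.2°C/km): ΔT = -10.2 × 1.7 = -17.34°C → T = -3.74°C
  2700 → 4500 m (environment, upper layer, 6.8°C/km): ΔT = -6.8 × 1.8 = -12.24°C → T = -15.98°C
T_parcel − T_env = -20.35 − (-15.98) = -4.37°C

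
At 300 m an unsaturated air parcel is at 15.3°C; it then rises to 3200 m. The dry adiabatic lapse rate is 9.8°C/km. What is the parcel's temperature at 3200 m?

-13.12°C

From 300 m to 3200 m (dry adiabatic): cools by 9.8 × 2.9 = 28.42°C, giving -13.12°C.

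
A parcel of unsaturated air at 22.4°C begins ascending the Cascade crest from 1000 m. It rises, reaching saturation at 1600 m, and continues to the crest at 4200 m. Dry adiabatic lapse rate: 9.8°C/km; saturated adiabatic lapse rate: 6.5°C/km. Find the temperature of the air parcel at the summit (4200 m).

Dry to 1600 m: -9.8 × 0.6 km = -5.88°C, so T = 16.52°C.
Saturated to 4200 m: -6.5 × 2.6 km = -16.9°C, so T = -0.38°C.

-0.38°C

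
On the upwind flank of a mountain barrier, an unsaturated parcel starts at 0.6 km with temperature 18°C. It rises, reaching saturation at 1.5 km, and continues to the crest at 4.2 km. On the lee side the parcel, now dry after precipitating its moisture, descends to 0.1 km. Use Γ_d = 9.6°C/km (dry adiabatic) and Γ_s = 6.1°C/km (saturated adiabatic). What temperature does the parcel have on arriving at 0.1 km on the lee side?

32.25°C

Dry to 1500 m: -9.6 × 0.9 km = -8.64°C, so T = 9.36°C.
Saturated to 4200 m: -6.1 × 2.7 km = -16.47°C, so T = -7.11°C.
Dry descent to 100 m: +9.6 × 4.1 km = +39.36°C, so T = 32.25°C.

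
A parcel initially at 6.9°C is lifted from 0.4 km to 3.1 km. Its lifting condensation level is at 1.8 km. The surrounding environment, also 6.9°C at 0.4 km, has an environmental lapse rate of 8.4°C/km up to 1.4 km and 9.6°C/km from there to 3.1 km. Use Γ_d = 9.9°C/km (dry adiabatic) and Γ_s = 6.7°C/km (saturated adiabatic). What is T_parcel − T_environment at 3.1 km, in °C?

+2.15°C (parcel warmer than environment)

Parcel:
  Dry to 1800 m: -9.9 × 1.4 km = -13.86°C, so T = -6.96°C.
  Saturated to 3100 m: -6.7 × 1.3 km = -8.71°C, so T = -15.67°C.
Environment:
  Environment, lower layer to 1400 m: -8.4 × 1 km = -8.4°C, so T = -1.5°C.
  Environment, upper layer to 3100 m: -9.6 × 1.7 km = -16.32°C, so T = -17.82°C.
T_parcel − T_env = -15.67 − (-17.82) = +2.15°C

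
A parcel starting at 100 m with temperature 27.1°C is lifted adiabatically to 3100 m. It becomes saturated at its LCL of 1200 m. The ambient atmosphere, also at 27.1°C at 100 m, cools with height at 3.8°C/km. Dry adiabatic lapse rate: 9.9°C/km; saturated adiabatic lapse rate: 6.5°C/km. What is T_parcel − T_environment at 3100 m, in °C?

Parcel:
  100 → 1200 m (dry, 9.9°C/km): ΔT = -9.9 × 1.1 = -10.89°C → T = 16.21°C
  1200 → 3100 m (saturated, 6.5°C/km): ΔT = -6.5 × 1.9 = -12.35°C → T = 3.86°C
Environment:
  100 → 3100 m (environment, 3.8°C/km): ΔT = -3.8 × 3 = -11.4°C → T = 15.7°C
T_parcel − T_env = 3.86 − 15.7 = -11.84°C

-11.84°C (parcel cooler than environment)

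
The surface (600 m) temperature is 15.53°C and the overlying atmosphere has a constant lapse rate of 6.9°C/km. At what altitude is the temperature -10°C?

Height above start = (15.53 − (-10)) / 6.9 = 3.7 km
Altitude = 600 m + 3700 m = 4300 m

4300 m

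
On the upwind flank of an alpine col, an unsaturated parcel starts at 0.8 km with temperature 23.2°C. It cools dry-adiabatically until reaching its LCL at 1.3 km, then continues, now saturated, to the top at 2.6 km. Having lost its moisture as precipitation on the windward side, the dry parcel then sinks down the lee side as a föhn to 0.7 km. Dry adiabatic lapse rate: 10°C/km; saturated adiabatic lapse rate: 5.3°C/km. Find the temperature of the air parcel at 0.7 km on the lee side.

30.31°C

Dry to 1300 m: -10 × 0.5 km = -5°C, so T = 18.2°C.
Saturated to 2600 m: -5.3 × 1.3 km = -6.89°C, so T = 11.31°C.
Dry descent to 700 m: +10 × 1.9 km = +19°C, so T = 30.31°C.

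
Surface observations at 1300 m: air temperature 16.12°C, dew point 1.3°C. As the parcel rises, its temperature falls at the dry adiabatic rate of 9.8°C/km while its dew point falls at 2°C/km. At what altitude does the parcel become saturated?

3200 m

T and T_d converge at 9.8 − 2 = 7.8°C per km
Height above start = (16.12 − 1.3) / 7.8 = 1.9 km
LCL altitude = 1300 m + 1900 m = 3200 m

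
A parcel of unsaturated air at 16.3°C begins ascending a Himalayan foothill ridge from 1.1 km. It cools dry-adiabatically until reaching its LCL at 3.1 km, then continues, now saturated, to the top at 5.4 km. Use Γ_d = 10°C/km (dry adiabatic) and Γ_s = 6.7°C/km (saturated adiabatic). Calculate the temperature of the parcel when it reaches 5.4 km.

Dry to 3100 m: -10 × 2 km = -20°C, so T = -3.7°C.
Saturated to 5400 m: -6.7 × 2.3 km = -15.41°C, so T = -19.11°C.

-19.11°C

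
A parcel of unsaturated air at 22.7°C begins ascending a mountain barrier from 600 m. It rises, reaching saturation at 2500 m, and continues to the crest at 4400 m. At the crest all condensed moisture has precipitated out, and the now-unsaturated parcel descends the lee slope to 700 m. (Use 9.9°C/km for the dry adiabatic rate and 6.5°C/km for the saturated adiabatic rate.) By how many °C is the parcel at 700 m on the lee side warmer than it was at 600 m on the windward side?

600 → 2500 m (dry, 9.9°C/km): ΔT = -9.9 × 1.9 = -18.81°C → T = 3.89°C
2500 → 4400 m (saturated, 6.5°C/km): ΔT = -6.5 × 1.9 = -12.35°C → T = -8.46°C
4400 → 700 m (dry descent, 9.9°C/km): ΔT = +9.9 × 3.7 = +36.63°C → T = 28.17°C
Net change vs windward start: 28.17 − 22.7 = +5.47°C

+5.47°C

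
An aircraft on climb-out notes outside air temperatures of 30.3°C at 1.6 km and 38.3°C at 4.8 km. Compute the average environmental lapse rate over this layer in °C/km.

Γ = −ΔT/Δz = (30.3 − 38.3) / (4800 − 1600) m
  = -8°C / 3.2 km = -2.5°C/km

-2.5°C/km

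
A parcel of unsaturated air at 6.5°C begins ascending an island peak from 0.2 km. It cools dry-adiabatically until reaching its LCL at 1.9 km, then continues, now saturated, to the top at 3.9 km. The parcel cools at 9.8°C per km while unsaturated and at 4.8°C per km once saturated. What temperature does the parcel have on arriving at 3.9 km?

Dry to 1900 m: -9.8 × 1.7 km = -16.66°C, so T = -10.16°C.
Saturated to 3900 m: -4.8 × 2 km = -9.6°C, so T = -19.76°C.

-19.76°C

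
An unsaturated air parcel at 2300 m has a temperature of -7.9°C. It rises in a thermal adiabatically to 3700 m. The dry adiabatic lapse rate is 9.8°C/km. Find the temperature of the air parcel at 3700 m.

-21.62°C

2300–3700 m, dry adiabatic: Δz = 1.4 km ⇒ ΔT = -13.72°C; T = -21.62°C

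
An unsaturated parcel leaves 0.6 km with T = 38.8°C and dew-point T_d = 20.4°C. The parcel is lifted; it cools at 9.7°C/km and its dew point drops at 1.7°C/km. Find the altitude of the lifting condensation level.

2.9 km

T and T_d converge at 9.7 − 1.7 = 8°C per km
Height above start = (38.8 − 20.4) / 8 = 2.3 km
LCL altitude = 600 m + 2300 m = 2900 m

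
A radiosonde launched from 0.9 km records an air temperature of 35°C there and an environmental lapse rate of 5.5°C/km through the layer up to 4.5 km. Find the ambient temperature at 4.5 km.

15.2°C

Environmental to 4500 m: -5.5 × 3.6 km = -19.8°C, so T = 15.2°C.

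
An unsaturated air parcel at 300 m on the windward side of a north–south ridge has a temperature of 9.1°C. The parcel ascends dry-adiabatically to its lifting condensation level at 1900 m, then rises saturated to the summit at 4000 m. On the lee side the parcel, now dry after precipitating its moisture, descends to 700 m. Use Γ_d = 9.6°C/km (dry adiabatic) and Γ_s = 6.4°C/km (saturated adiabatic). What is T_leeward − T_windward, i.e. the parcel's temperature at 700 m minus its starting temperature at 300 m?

Dry to 1900 m: -9.6 × 1.6 km = -15.36°C, so T = -6.26°C.
Saturated to 4000 m: -6.4 × 2.1 km = -13.44°C, so T = -19.7°C.
Dry descent to 700 m: +9.6 × 3.3 km = +31.68°C, so T = 11.98°C.
Net change vs windward start: 11.98 − 9.1 = +2.88°C

+2.88°C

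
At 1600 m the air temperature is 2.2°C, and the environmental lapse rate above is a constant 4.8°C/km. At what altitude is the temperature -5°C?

Height above start = (2.2 − (-5)) / 4.8 = 1.5 km
Altitude = 1600 m + 1500 m = 3100 m

3100 m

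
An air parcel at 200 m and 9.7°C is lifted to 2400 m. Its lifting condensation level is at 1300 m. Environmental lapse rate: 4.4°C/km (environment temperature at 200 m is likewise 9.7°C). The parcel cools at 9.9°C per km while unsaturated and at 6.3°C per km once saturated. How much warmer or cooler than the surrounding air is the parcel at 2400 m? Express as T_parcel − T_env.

-8.14°C (parcel cooler than environment)

Parcel:
  Dry to 1300 m: -9.9 × 1.1 km = -10.89°C, so T = -1.19°C.
  Saturated to 2400 m: -6.3 × 1.1 km = -6.93°C, so T = -8.12°C.
Environment:
  Environment to 2400 m: -4.4 × 2.2 km = -9.68°C, so T = 0.02°C.
T_parcel − T_env = -8.12 − 0.02 = -8.14°C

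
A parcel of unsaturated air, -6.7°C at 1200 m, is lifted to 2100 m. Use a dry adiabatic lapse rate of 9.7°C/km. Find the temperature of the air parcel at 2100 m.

Dry adiabatic to 2100 m: -9.7 × 0.9 km = -8.73°C, so T = -15.43°C.

-15.43°C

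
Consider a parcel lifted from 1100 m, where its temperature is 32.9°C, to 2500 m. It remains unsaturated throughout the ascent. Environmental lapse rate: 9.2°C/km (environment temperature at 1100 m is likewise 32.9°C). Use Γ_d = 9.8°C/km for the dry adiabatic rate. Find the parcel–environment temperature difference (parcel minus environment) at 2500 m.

Parcel:
  1100–2500 m, dry: Δz = 1.4 km ⇒ ΔT = -13.72°C; T = 19.18°C
Environment:
  1100–2500 m, environment: Δz = 1.4 km ⇒ ΔT = -12.88°C; T = 20.02°C
T_parcel − T_env = 19.18 − 20.02 = -0.84°C

-0.84°C (parcel cooler than environment)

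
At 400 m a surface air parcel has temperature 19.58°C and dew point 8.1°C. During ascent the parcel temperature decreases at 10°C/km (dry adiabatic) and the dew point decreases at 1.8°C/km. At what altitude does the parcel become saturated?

T and T_d converge at 10 − 1.8 = 8.2°C per km
Height above start = (19.58 − 8.1) / 8.2 = 1.4 km
LCL altitude = 400 m + 1400 m = 1800 m

1800 m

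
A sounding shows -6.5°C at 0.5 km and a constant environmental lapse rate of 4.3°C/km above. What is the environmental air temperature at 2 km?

From 500 m to 2000 m (environmental): cools by 4.3 × 1.5 = 6.45°C, giving -12.95°C.

-12.95°C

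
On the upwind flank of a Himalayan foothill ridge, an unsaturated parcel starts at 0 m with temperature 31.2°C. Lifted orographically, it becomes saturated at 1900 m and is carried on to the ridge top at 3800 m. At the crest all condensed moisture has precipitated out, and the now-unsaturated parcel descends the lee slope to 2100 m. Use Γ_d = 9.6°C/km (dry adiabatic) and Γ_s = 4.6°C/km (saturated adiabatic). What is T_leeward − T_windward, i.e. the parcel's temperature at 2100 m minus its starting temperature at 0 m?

From 0 m to 1900 m (dry): cools by 9.6 × 1.9 = 18.24°C, giving 12.96°C.
From 1900 m to 3800 m (saturated): cools by 4.6 × 1.9 = 8.74°C, giving 4.22°C.
From 3800 m to 2100 m (dry descent): warms by 9.6 × 1.7 = 16.32°C, giving 20.54°C.
Net change vs windward start: 20.54 − 31.2 = -10.66°C

-10.66°C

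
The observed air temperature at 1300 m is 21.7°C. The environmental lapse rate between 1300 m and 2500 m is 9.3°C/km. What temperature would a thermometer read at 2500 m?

10.54°C

From 1300 m to 2500 m (environmental): cools by 9.3 × 1.2 = 11.16°C, giving 10.54°C.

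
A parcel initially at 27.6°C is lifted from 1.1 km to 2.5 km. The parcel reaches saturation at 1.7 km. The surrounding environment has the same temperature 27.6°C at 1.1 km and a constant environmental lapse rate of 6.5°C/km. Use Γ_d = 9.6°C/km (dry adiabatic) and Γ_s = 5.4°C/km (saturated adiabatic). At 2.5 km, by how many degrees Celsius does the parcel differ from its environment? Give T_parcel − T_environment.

-0.98°C (parcel cooler than environment)

Parcel:
  From 1100 m to 1700 m (dry): cools by 9.6 × 0.6 = 5.76°C, giving 21.84°C.
  From 1700 m to 2500 m (saturated): cools by 5.4 × 0.8 = 4.32°C, giving 17.52°C.
Environment:
  From 1100 m to 2500 m (environment): cools by 6.5 × 1.4 = 9.1°C, giving 18.5°C.
T_parcel − T_env = 17.52 − 18.5 = -0.98°C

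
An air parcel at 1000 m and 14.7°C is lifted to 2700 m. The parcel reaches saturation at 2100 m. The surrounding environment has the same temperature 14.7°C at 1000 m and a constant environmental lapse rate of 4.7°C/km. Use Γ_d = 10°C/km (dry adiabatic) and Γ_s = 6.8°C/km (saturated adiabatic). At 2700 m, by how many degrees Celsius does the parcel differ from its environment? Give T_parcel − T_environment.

Parcel:
  Dry to 2100 m: -10 × 1.1 km = -11°C, so T = 3.7°C.
  Saturated to 2700 m: -6.8 × 0.6 km = -4.08°C, so T = -0.38°C.
Environment:
  Environment to 2700 m: -4.7 × 1.7 km = -7.99°C, so T = 6.71°C.
T_parcel − T_env = -0.38 − 6.71 = -7.09°C

-7.09°C (parcel cooler than environment)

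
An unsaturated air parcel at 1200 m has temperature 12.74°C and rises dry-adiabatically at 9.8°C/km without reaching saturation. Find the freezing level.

Height above start = (12.74 − 0) / 9.8 = 1.3 km
Altitude = 1200 m + 1300 m = 2500 m

2500 m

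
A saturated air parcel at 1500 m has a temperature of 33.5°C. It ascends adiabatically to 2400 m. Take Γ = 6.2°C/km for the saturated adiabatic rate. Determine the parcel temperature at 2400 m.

27.92°C

1500 → 2400 m (saturated adiabatic, 6.2°C/km): ΔT = -6.2 × 0.9 = -5.58°C → T = 27.92°C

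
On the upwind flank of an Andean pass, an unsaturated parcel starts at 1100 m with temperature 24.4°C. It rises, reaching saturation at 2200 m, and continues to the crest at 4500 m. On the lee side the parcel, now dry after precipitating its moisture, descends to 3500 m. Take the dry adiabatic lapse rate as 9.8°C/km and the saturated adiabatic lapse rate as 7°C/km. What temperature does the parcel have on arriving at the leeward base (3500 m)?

From 1100 m to 2200 m (dry): cools by 9.8 × 1.1 = 10.78°C, giving 13.62°C.
From 2200 m to 4500 m (saturated): cools by 7 × 2.3 = 16.1°C, giving -2.48°C.
From 4500 m to 3500 m (dry descent): warms by 9.8 × 1 = 9.8°C, giving 7.32°C.

7.32°C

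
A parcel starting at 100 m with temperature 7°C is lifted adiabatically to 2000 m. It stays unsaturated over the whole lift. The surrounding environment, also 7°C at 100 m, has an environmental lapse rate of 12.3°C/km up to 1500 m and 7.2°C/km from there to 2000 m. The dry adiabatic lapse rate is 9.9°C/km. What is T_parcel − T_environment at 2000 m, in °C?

Parcel:
  100 → 2000 m (dry, 9.9°C/km): ΔT = -9.9 × 1.9 = -18.81°C → T = -11.81°C
Environment:
  100 → 1500 m (environment, lower layer, 12.3°C/km): ΔT = -12.3 × 1.4 = -17.22°C → T = -10.22°C
  1500 → 2000 m (environment, upper layer, 7.2°C/km): ΔT = -7.2 × 0.5 = -3.6°C → T = -13.82°C
T_parcel − T_env = -11.81 − (-13.82) = +2.01°C

+2.01°C (parcel warmer than environment)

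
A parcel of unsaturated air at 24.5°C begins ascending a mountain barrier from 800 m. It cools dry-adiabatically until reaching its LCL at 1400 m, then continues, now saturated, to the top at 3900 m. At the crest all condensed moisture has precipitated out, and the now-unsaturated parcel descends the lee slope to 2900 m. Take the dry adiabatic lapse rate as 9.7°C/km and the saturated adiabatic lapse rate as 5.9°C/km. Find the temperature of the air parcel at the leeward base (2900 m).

800–1400 m, dry: Δz = 0.6 km ⇒ ΔT = -5.82°C; T = 18.68°C
1400–3900 m, saturated: Δz = 2.5 km ⇒ ΔT = -14.75°C; T = 3.93°C
3900–2900 m, dry descent: Δz = 1 km ⇒ ΔT = +9.7°C; T = 13.63°C

13.63°C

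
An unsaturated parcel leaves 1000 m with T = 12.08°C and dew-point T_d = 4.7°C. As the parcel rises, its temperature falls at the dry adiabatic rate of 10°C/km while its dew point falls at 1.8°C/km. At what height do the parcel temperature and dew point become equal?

T and T_d converge at 10 − 1.8 = 8.2°C per km
Height above start = (12.08 − 4.7) / 8.2 = 0.9 km
LCL altitude = 1000 m + 900 m = 1900 m

1900 m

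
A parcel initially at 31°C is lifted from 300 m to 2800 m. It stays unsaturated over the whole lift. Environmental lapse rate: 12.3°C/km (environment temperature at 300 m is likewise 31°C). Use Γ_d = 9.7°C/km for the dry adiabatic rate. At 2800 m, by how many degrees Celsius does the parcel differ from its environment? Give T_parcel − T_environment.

+6.5°C (parcel warmer than environment)

Parcel:
  Dry to 2800 m: -9.7 × 2.5 km = -24.25°C, so T = 6.75°C.
Environment:
  Environment to 2800 m: -12.3 × 2.5 km = -30.75°C, so T = 0.25°C.
T_parcel − T_env = 6.75 − 0.25 = +6.5°C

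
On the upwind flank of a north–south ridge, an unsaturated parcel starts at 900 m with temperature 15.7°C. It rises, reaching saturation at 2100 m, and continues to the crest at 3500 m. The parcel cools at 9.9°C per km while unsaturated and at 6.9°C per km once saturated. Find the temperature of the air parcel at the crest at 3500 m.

Dry to 2100 m: -9.9 × 1.2 km = -11.88°C, so T = 3.82°C.
Saturated to 3500 m: -6.9 × 1.4 km = -9.66°C, so T = -5.84°C.

-5.84°C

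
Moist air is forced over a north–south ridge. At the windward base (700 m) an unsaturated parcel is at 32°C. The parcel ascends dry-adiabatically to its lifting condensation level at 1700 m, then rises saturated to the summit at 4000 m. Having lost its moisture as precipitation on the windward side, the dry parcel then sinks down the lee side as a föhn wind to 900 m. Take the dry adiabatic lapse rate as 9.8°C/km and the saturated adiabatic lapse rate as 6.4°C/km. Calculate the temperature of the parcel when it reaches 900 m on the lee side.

From 700 m to 1700 m (dry): cools by 9.8 × 1 = 9.8°C, giving 22.2°C.
From 1700 m to 4000 m (saturated): cools by 6.4 × 2.3 = 14.72°C, giving 7.48°C.
From 4000 m to 900 m (dry descent): warms by 9.8 × 3.1 = 30.38°C, giving 37.86°C.

37.86°C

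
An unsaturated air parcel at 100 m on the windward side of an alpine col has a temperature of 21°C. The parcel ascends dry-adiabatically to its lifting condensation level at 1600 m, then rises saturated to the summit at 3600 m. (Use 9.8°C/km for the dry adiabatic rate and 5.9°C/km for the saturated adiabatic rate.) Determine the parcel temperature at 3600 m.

100–1600 m, dry: Δz = 1.5 km ⇒ ΔT = -14.7°C; T = 6.3°C
1600–3600 m, saturated: Δz = 2 km ⇒ ΔT = -11.8°C; T = -5.5°C

-5.5°C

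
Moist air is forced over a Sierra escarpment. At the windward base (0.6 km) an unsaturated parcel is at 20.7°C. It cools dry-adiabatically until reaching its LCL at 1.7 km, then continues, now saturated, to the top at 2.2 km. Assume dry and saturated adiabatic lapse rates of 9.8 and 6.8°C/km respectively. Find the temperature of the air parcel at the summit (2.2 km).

6.52°C

Dry to 1700 m: -9.8 × 1.1 km = -10.78°C, so T = 9.92°C.
Saturated to 2200 m: -6.8 × 0.5 km = -3.4°C, so T = 6.52°C.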